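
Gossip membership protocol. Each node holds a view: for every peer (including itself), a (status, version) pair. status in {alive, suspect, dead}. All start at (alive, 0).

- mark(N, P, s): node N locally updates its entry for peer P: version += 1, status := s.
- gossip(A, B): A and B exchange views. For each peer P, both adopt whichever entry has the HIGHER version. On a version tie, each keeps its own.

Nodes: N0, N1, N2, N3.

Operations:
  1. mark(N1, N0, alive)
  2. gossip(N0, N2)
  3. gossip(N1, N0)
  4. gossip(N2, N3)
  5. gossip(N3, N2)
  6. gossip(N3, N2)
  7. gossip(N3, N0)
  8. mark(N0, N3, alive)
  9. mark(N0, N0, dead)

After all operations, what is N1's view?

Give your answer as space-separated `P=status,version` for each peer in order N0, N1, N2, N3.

Op 1: N1 marks N0=alive -> (alive,v1)
Op 2: gossip N0<->N2 -> N0.N0=(alive,v0) N0.N1=(alive,v0) N0.N2=(alive,v0) N0.N3=(alive,v0) | N2.N0=(alive,v0) N2.N1=(alive,v0) N2.N2=(alive,v0) N2.N3=(alive,v0)
Op 3: gossip N1<->N0 -> N1.N0=(alive,v1) N1.N1=(alive,v0) N1.N2=(alive,v0) N1.N3=(alive,v0) | N0.N0=(alive,v1) N0.N1=(alive,v0) N0.N2=(alive,v0) N0.N3=(alive,v0)
Op 4: gossip N2<->N3 -> N2.N0=(alive,v0) N2.N1=(alive,v0) N2.N2=(alive,v0) N2.N3=(alive,v0) | N3.N0=(alive,v0) N3.N1=(alive,v0) N3.N2=(alive,v0) N3.N3=(alive,v0)
Op 5: gossip N3<->N2 -> N3.N0=(alive,v0) N3.N1=(alive,v0) N3.N2=(alive,v0) N3.N3=(alive,v0) | N2.N0=(alive,v0) N2.N1=(alive,v0) N2.N2=(alive,v0) N2.N3=(alive,v0)
Op 6: gossip N3<->N2 -> N3.N0=(alive,v0) N3.N1=(alive,v0) N3.N2=(alive,v0) N3.N3=(alive,v0) | N2.N0=(alive,v0) N2.N1=(alive,v0) N2.N2=(alive,v0) N2.N3=(alive,v0)
Op 7: gossip N3<->N0 -> N3.N0=(alive,v1) N3.N1=(alive,v0) N3.N2=(alive,v0) N3.N3=(alive,v0) | N0.N0=(alive,v1) N0.N1=(alive,v0) N0.N2=(alive,v0) N0.N3=(alive,v0)
Op 8: N0 marks N3=alive -> (alive,v1)
Op 9: N0 marks N0=dead -> (dead,v2)

Answer: N0=alive,1 N1=alive,0 N2=alive,0 N3=alive,0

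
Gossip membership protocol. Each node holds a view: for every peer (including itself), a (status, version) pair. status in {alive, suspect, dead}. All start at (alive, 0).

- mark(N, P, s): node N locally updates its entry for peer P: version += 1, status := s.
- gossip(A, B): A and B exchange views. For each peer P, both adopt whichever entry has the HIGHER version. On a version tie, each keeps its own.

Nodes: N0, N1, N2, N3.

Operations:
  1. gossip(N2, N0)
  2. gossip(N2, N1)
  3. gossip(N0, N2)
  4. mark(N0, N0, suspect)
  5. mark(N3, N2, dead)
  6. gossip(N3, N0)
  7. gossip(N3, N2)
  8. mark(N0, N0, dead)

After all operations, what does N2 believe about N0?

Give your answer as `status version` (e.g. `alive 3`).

Answer: suspect 1

Derivation:
Op 1: gossip N2<->N0 -> N2.N0=(alive,v0) N2.N1=(alive,v0) N2.N2=(alive,v0) N2.N3=(alive,v0) | N0.N0=(alive,v0) N0.N1=(alive,v0) N0.N2=(alive,v0) N0.N3=(alive,v0)
Op 2: gossip N2<->N1 -> N2.N0=(alive,v0) N2.N1=(alive,v0) N2.N2=(alive,v0) N2.N3=(alive,v0) | N1.N0=(alive,v0) N1.N1=(alive,v0) N1.N2=(alive,v0) N1.N3=(alive,v0)
Op 3: gossip N0<->N2 -> N0.N0=(alive,v0) N0.N1=(alive,v0) N0.N2=(alive,v0) N0.N3=(alive,v0) | N2.N0=(alive,v0) N2.N1=(alive,v0) N2.N2=(alive,v0) N2.N3=(alive,v0)
Op 4: N0 marks N0=suspect -> (suspect,v1)
Op 5: N3 marks N2=dead -> (dead,v1)
Op 6: gossip N3<->N0 -> N3.N0=(suspect,v1) N3.N1=(alive,v0) N3.N2=(dead,v1) N3.N3=(alive,v0) | N0.N0=(suspect,v1) N0.N1=(alive,v0) N0.N2=(dead,v1) N0.N3=(alive,v0)
Op 7: gossip N3<->N2 -> N3.N0=(suspect,v1) N3.N1=(alive,v0) N3.N2=(dead,v1) N3.N3=(alive,v0) | N2.N0=(suspect,v1) N2.N1=(alive,v0) N2.N2=(dead,v1) N2.N3=(alive,v0)
Op 8: N0 marks N0=dead -> (dead,v2)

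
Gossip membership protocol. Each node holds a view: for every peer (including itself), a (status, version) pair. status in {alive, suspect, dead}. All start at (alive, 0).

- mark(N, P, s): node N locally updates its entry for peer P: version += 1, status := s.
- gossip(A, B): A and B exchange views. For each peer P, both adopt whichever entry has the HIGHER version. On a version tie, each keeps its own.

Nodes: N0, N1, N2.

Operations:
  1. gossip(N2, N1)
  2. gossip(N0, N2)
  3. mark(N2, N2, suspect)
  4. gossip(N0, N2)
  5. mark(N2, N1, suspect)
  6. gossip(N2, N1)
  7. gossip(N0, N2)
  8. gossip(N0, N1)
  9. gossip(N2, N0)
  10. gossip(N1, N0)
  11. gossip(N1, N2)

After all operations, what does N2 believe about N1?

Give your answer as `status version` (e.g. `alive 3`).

Answer: suspect 1

Derivation:
Op 1: gossip N2<->N1 -> N2.N0=(alive,v0) N2.N1=(alive,v0) N2.N2=(alive,v0) | N1.N0=(alive,v0) N1.N1=(alive,v0) N1.N2=(alive,v0)
Op 2: gossip N0<->N2 -> N0.N0=(alive,v0) N0.N1=(alive,v0) N0.N2=(alive,v0) | N2.N0=(alive,v0) N2.N1=(alive,v0) N2.N2=(alive,v0)
Op 3: N2 marks N2=suspect -> (suspect,v1)
Op 4: gossip N0<->N2 -> N0.N0=(alive,v0) N0.N1=(alive,v0) N0.N2=(suspect,v1) | N2.N0=(alive,v0) N2.N1=(alive,v0) N2.N2=(suspect,v1)
Op 5: N2 marks N1=suspect -> (suspect,v1)
Op 6: gossip N2<->N1 -> N2.N0=(alive,v0) N2.N1=(suspect,v1) N2.N2=(suspect,v1) | N1.N0=(alive,v0) N1.N1=(suspect,v1) N1.N2=(suspect,v1)
Op 7: gossip N0<->N2 -> N0.N0=(alive,v0) N0.N1=(suspect,v1) N0.N2=(suspect,v1) | N2.N0=(alive,v0) N2.N1=(suspect,v1) N2.N2=(suspect,v1)
Op 8: gossip N0<->N1 -> N0.N0=(alive,v0) N0.N1=(suspect,v1) N0.N2=(suspect,v1) | N1.N0=(alive,v0) N1.N1=(suspect,v1) N1.N2=(suspect,v1)
Op 9: gossip N2<->N0 -> N2.N0=(alive,v0) N2.N1=(suspect,v1) N2.N2=(suspect,v1) | N0.N0=(alive,v0) N0.N1=(suspect,v1) N0.N2=(suspect,v1)
Op 10: gossip N1<->N0 -> N1.N0=(alive,v0) N1.N1=(suspect,v1) N1.N2=(suspect,v1) | N0.N0=(alive,v0) N0.N1=(suspect,v1) N0.N2=(suspect,v1)
Op 11: gossip N1<->N2 -> N1.N0=(alive,v0) N1.N1=(suspect,v1) N1.N2=(suspect,v1) | N2.N0=(alive,v0) N2.N1=(suspect,v1) N2.N2=(suspect,v1)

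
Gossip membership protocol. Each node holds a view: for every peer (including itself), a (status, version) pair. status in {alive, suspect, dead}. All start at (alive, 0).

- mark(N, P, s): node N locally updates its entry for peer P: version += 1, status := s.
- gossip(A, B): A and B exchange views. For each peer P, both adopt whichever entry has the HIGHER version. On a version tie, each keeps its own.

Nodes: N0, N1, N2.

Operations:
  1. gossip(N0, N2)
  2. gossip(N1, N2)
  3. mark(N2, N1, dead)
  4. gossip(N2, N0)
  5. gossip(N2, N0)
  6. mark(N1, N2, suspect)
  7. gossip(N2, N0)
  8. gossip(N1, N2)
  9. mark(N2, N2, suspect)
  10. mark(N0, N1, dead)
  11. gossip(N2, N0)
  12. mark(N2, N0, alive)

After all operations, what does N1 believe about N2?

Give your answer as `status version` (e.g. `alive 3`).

Answer: suspect 1

Derivation:
Op 1: gossip N0<->N2 -> N0.N0=(alive,v0) N0.N1=(alive,v0) N0.N2=(alive,v0) | N2.N0=(alive,v0) N2.N1=(alive,v0) N2.N2=(alive,v0)
Op 2: gossip N1<->N2 -> N1.N0=(alive,v0) N1.N1=(alive,v0) N1.N2=(alive,v0) | N2.N0=(alive,v0) N2.N1=(alive,v0) N2.N2=(alive,v0)
Op 3: N2 marks N1=dead -> (dead,v1)
Op 4: gossip N2<->N0 -> N2.N0=(alive,v0) N2.N1=(dead,v1) N2.N2=(alive,v0) | N0.N0=(alive,v0) N0.N1=(dead,v1) N0.N2=(alive,v0)
Op 5: gossip N2<->N0 -> N2.N0=(alive,v0) N2.N1=(dead,v1) N2.N2=(alive,v0) | N0.N0=(alive,v0) N0.N1=(dead,v1) N0.N2=(alive,v0)
Op 6: N1 marks N2=suspect -> (suspect,v1)
Op 7: gossip N2<->N0 -> N2.N0=(alive,v0) N2.N1=(dead,v1) N2.N2=(alive,v0) | N0.N0=(alive,v0) N0.N1=(dead,v1) N0.N2=(alive,v0)
Op 8: gossip N1<->N2 -> N1.N0=(alive,v0) N1.N1=(dead,v1) N1.N2=(suspect,v1) | N2.N0=(alive,v0) N2.N1=(dead,v1) N2.N2=(suspect,v1)
Op 9: N2 marks N2=suspect -> (suspect,v2)
Op 10: N0 marks N1=dead -> (dead,v2)
Op 11: gossip N2<->N0 -> N2.N0=(alive,v0) N2.N1=(dead,v2) N2.N2=(suspect,v2) | N0.N0=(alive,v0) N0.N1=(dead,v2) N0.N2=(suspect,v2)
Op 12: N2 marks N0=alive -> (alive,v1)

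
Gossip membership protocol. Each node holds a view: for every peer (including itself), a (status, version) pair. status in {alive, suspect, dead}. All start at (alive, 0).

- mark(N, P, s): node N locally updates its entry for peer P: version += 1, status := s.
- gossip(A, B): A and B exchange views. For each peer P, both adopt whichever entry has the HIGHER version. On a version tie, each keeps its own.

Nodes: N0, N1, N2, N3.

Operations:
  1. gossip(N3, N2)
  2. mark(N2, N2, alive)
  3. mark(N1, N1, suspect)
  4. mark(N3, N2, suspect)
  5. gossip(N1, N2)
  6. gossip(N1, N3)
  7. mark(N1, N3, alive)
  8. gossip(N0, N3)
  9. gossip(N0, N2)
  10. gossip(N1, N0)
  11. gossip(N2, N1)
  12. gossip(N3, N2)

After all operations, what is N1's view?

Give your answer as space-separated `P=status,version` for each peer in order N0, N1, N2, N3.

Op 1: gossip N3<->N2 -> N3.N0=(alive,v0) N3.N1=(alive,v0) N3.N2=(alive,v0) N3.N3=(alive,v0) | N2.N0=(alive,v0) N2.N1=(alive,v0) N2.N2=(alive,v0) N2.N3=(alive,v0)
Op 2: N2 marks N2=alive -> (alive,v1)
Op 3: N1 marks N1=suspect -> (suspect,v1)
Op 4: N3 marks N2=suspect -> (suspect,v1)
Op 5: gossip N1<->N2 -> N1.N0=(alive,v0) N1.N1=(suspect,v1) N1.N2=(alive,v1) N1.N3=(alive,v0) | N2.N0=(alive,v0) N2.N1=(suspect,v1) N2.N2=(alive,v1) N2.N3=(alive,v0)
Op 6: gossip N1<->N3 -> N1.N0=(alive,v0) N1.N1=(suspect,v1) N1.N2=(alive,v1) N1.N3=(alive,v0) | N3.N0=(alive,v0) N3.N1=(suspect,v1) N3.N2=(suspect,v1) N3.N3=(alive,v0)
Op 7: N1 marks N3=alive -> (alive,v1)
Op 8: gossip N0<->N3 -> N0.N0=(alive,v0) N0.N1=(suspect,v1) N0.N2=(suspect,v1) N0.N3=(alive,v0) | N3.N0=(alive,v0) N3.N1=(suspect,v1) N3.N2=(suspect,v1) N3.N3=(alive,v0)
Op 9: gossip N0<->N2 -> N0.N0=(alive,v0) N0.N1=(suspect,v1) N0.N2=(suspect,v1) N0.N3=(alive,v0) | N2.N0=(alive,v0) N2.N1=(suspect,v1) N2.N2=(alive,v1) N2.N3=(alive,v0)
Op 10: gossip N1<->N0 -> N1.N0=(alive,v0) N1.N1=(suspect,v1) N1.N2=(alive,v1) N1.N3=(alive,v1) | N0.N0=(alive,v0) N0.N1=(suspect,v1) N0.N2=(suspect,v1) N0.N3=(alive,v1)
Op 11: gossip N2<->N1 -> N2.N0=(alive,v0) N2.N1=(suspect,v1) N2.N2=(alive,v1) N2.N3=(alive,v1) | N1.N0=(alive,v0) N1.N1=(suspect,v1) N1.N2=(alive,v1) N1.N3=(alive,v1)
Op 12: gossip N3<->N2 -> N3.N0=(alive,v0) N3.N1=(suspect,v1) N3.N2=(suspect,v1) N3.N3=(alive,v1) | N2.N0=(alive,v0) N2.N1=(suspect,v1) N2.N2=(alive,v1) N2.N3=(alive,v1)

Answer: N0=alive,0 N1=suspect,1 N2=alive,1 N3=alive,1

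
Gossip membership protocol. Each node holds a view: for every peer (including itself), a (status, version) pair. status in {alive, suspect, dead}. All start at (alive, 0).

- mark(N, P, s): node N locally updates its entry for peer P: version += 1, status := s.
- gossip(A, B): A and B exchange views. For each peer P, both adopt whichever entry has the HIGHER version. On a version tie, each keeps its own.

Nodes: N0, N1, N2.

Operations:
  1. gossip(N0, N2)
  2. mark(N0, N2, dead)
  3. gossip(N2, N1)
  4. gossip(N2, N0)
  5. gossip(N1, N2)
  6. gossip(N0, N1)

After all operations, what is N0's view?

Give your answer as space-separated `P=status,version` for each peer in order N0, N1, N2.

Op 1: gossip N0<->N2 -> N0.N0=(alive,v0) N0.N1=(alive,v0) N0.N2=(alive,v0) | N2.N0=(alive,v0) N2.N1=(alive,v0) N2.N2=(alive,v0)
Op 2: N0 marks N2=dead -> (dead,v1)
Op 3: gossip N2<->N1 -> N2.N0=(alive,v0) N2.N1=(alive,v0) N2.N2=(alive,v0) | N1.N0=(alive,v0) N1.N1=(alive,v0) N1.N2=(alive,v0)
Op 4: gossip N2<->N0 -> N2.N0=(alive,v0) N2.N1=(alive,v0) N2.N2=(dead,v1) | N0.N0=(alive,v0) N0.N1=(alive,v0) N0.N2=(dead,v1)
Op 5: gossip N1<->N2 -> N1.N0=(alive,v0) N1.N1=(alive,v0) N1.N2=(dead,v1) | N2.N0=(alive,v0) N2.N1=(alive,v0) N2.N2=(dead,v1)
Op 6: gossip N0<->N1 -> N0.N0=(alive,v0) N0.N1=(alive,v0) N0.N2=(dead,v1) | N1.N0=(alive,v0) N1.N1=(alive,v0) N1.N2=(dead,v1)

Answer: N0=alive,0 N1=alive,0 N2=dead,1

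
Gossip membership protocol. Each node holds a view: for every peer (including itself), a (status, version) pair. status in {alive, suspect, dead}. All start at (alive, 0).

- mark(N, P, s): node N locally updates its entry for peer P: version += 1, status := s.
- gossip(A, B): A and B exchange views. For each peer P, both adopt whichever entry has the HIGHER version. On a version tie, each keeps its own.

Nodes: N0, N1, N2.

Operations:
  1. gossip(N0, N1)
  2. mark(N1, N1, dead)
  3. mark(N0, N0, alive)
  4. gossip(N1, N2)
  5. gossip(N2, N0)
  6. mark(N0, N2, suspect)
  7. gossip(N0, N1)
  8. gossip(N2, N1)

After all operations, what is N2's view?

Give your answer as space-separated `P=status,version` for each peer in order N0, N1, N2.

Op 1: gossip N0<->N1 -> N0.N0=(alive,v0) N0.N1=(alive,v0) N0.N2=(alive,v0) | N1.N0=(alive,v0) N1.N1=(alive,v0) N1.N2=(alive,v0)
Op 2: N1 marks N1=dead -> (dead,v1)
Op 3: N0 marks N0=alive -> (alive,v1)
Op 4: gossip N1<->N2 -> N1.N0=(alive,v0) N1.N1=(dead,v1) N1.N2=(alive,v0) | N2.N0=(alive,v0) N2.N1=(dead,v1) N2.N2=(alive,v0)
Op 5: gossip N2<->N0 -> N2.N0=(alive,v1) N2.N1=(dead,v1) N2.N2=(alive,v0) | N0.N0=(alive,v1) N0.N1=(dead,v1) N0.N2=(alive,v0)
Op 6: N0 marks N2=suspect -> (suspect,v1)
Op 7: gossip N0<->N1 -> N0.N0=(alive,v1) N0.N1=(dead,v1) N0.N2=(suspect,v1) | N1.N0=(alive,v1) N1.N1=(dead,v1) N1.N2=(suspect,v1)
Op 8: gossip N2<->N1 -> N2.N0=(alive,v1) N2.N1=(dead,v1) N2.N2=(suspect,v1) | N1.N0=(alive,v1) N1.N1=(dead,v1) N1.N2=(suspect,v1)

Answer: N0=alive,1 N1=dead,1 N2=suspect,1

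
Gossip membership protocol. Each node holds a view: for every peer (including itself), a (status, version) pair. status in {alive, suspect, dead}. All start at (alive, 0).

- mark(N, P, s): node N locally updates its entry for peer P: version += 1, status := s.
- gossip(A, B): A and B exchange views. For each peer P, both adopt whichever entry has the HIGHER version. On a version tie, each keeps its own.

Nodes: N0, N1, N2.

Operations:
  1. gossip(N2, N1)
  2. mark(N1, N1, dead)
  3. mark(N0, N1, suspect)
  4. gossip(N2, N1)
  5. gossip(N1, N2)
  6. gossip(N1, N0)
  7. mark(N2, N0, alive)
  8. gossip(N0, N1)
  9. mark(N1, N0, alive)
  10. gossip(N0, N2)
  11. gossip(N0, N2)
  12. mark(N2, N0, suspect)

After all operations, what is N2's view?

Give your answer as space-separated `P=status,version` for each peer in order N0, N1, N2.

Op 1: gossip N2<->N1 -> N2.N0=(alive,v0) N2.N1=(alive,v0) N2.N2=(alive,v0) | N1.N0=(alive,v0) N1.N1=(alive,v0) N1.N2=(alive,v0)
Op 2: N1 marks N1=dead -> (dead,v1)
Op 3: N0 marks N1=suspect -> (suspect,v1)
Op 4: gossip N2<->N1 -> N2.N0=(alive,v0) N2.N1=(dead,v1) N2.N2=(alive,v0) | N1.N0=(alive,v0) N1.N1=(dead,v1) N1.N2=(alive,v0)
Op 5: gossip N1<->N2 -> N1.N0=(alive,v0) N1.N1=(dead,v1) N1.N2=(alive,v0) | N2.N0=(alive,v0) N2.N1=(dead,v1) N2.N2=(alive,v0)
Op 6: gossip N1<->N0 -> N1.N0=(alive,v0) N1.N1=(dead,v1) N1.N2=(alive,v0) | N0.N0=(alive,v0) N0.N1=(suspect,v1) N0.N2=(alive,v0)
Op 7: N2 marks N0=alive -> (alive,v1)
Op 8: gossip N0<->N1 -> N0.N0=(alive,v0) N0.N1=(suspect,v1) N0.N2=(alive,v0) | N1.N0=(alive,v0) N1.N1=(dead,v1) N1.N2=(alive,v0)
Op 9: N1 marks N0=alive -> (alive,v1)
Op 10: gossip N0<->N2 -> N0.N0=(alive,v1) N0.N1=(suspect,v1) N0.N2=(alive,v0) | N2.N0=(alive,v1) N2.N1=(dead,v1) N2.N2=(alive,v0)
Op 11: gossip N0<->N2 -> N0.N0=(alive,v1) N0.N1=(suspect,v1) N0.N2=(alive,v0) | N2.N0=(alive,v1) N2.N1=(dead,v1) N2.N2=(alive,v0)
Op 12: N2 marks N0=suspect -> (suspect,v2)

Answer: N0=suspect,2 N1=dead,1 N2=alive,0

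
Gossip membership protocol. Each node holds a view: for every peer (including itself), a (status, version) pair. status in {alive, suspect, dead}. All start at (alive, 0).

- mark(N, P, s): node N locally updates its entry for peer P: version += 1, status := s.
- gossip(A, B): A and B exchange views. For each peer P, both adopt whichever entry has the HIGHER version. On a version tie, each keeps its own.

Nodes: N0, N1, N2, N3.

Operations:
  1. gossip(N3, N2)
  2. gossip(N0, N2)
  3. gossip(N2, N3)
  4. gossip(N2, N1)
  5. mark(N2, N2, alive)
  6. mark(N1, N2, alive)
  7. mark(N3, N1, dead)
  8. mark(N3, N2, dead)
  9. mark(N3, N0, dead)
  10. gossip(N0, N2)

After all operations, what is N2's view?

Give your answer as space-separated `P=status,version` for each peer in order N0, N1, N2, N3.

Answer: N0=alive,0 N1=alive,0 N2=alive,1 N3=alive,0

Derivation:
Op 1: gossip N3<->N2 -> N3.N0=(alive,v0) N3.N1=(alive,v0) N3.N2=(alive,v0) N3.N3=(alive,v0) | N2.N0=(alive,v0) N2.N1=(alive,v0) N2.N2=(alive,v0) N2.N3=(alive,v0)
Op 2: gossip N0<->N2 -> N0.N0=(alive,v0) N0.N1=(alive,v0) N0.N2=(alive,v0) N0.N3=(alive,v0) | N2.N0=(alive,v0) N2.N1=(alive,v0) N2.N2=(alive,v0) N2.N3=(alive,v0)
Op 3: gossip N2<->N3 -> N2.N0=(alive,v0) N2.N1=(alive,v0) N2.N2=(alive,v0) N2.N3=(alive,v0) | N3.N0=(alive,v0) N3.N1=(alive,v0) N3.N2=(alive,v0) N3.N3=(alive,v0)
Op 4: gossip N2<->N1 -> N2.N0=(alive,v0) N2.N1=(alive,v0) N2.N2=(alive,v0) N2.N3=(alive,v0) | N1.N0=(alive,v0) N1.N1=(alive,v0) N1.N2=(alive,v0) N1.N3=(alive,v0)
Op 5: N2 marks N2=alive -> (alive,v1)
Op 6: N1 marks N2=alive -> (alive,v1)
Op 7: N3 marks N1=dead -> (dead,v1)
Op 8: N3 marks N2=dead -> (dead,v1)
Op 9: N3 marks N0=dead -> (dead,v1)
Op 10: gossip N0<->N2 -> N0.N0=(alive,v0) N0.N1=(alive,v0) N0.N2=(alive,v1) N0.N3=(alive,v0) | N2.N0=(alive,v0) N2.N1=(alive,v0) N2.N2=(alive,v1) N2.N3=(alive,v0)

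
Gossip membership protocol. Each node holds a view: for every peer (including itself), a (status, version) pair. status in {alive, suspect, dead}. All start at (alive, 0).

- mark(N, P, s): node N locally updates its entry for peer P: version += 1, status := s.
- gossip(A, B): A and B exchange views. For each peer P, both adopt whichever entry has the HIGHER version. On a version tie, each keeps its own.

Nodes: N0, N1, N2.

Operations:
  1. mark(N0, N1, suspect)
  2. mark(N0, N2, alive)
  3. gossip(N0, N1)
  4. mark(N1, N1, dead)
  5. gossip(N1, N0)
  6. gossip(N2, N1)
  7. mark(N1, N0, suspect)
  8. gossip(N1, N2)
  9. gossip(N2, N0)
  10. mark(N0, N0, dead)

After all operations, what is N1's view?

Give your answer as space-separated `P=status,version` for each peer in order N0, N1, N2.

Op 1: N0 marks N1=suspect -> (suspect,v1)
Op 2: N0 marks N2=alive -> (alive,v1)
Op 3: gossip N0<->N1 -> N0.N0=(alive,v0) N0.N1=(suspect,v1) N0.N2=(alive,v1) | N1.N0=(alive,v0) N1.N1=(suspect,v1) N1.N2=(alive,v1)
Op 4: N1 marks N1=dead -> (dead,v2)
Op 5: gossip N1<->N0 -> N1.N0=(alive,v0) N1.N1=(dead,v2) N1.N2=(alive,v1) | N0.N0=(alive,v0) N0.N1=(dead,v2) N0.N2=(alive,v1)
Op 6: gossip N2<->N1 -> N2.N0=(alive,v0) N2.N1=(dead,v2) N2.N2=(alive,v1) | N1.N0=(alive,v0) N1.N1=(dead,v2) N1.N2=(alive,v1)
Op 7: N1 marks N0=suspect -> (suspect,v1)
Op 8: gossip N1<->N2 -> N1.N0=(suspect,v1) N1.N1=(dead,v2) N1.N2=(alive,v1) | N2.N0=(suspect,v1) N2.N1=(dead,v2) N2.N2=(alive,v1)
Op 9: gossip N2<->N0 -> N2.N0=(suspect,v1) N2.N1=(dead,v2) N2.N2=(alive,v1) | N0.N0=(suspect,v1) N0.N1=(dead,v2) N0.N2=(alive,v1)
Op 10: N0 marks N0=dead -> (dead,v2)

Answer: N0=suspect,1 N1=dead,2 N2=alive,1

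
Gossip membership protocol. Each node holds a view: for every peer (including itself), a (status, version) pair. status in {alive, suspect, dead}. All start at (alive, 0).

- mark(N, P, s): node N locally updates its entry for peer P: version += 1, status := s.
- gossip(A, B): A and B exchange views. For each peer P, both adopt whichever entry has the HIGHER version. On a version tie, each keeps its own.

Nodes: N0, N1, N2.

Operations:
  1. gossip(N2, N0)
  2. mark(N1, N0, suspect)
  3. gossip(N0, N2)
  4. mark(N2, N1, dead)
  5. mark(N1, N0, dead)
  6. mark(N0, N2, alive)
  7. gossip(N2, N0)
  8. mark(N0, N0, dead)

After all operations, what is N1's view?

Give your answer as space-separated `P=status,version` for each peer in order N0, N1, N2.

Op 1: gossip N2<->N0 -> N2.N0=(alive,v0) N2.N1=(alive,v0) N2.N2=(alive,v0) | N0.N0=(alive,v0) N0.N1=(alive,v0) N0.N2=(alive,v0)
Op 2: N1 marks N0=suspect -> (suspect,v1)
Op 3: gossip N0<->N2 -> N0.N0=(alive,v0) N0.N1=(alive,v0) N0.N2=(alive,v0) | N2.N0=(alive,v0) N2.N1=(alive,v0) N2.N2=(alive,v0)
Op 4: N2 marks N1=dead -> (dead,v1)
Op 5: N1 marks N0=dead -> (dead,v2)
Op 6: N0 marks N2=alive -> (alive,v1)
Op 7: gossip N2<->N0 -> N2.N0=(alive,v0) N2.N1=(dead,v1) N2.N2=(alive,v1) | N0.N0=(alive,v0) N0.N1=(dead,v1) N0.N2=(alive,v1)
Op 8: N0 marks N0=dead -> (dead,v1)

Answer: N0=dead,2 N1=alive,0 N2=alive,0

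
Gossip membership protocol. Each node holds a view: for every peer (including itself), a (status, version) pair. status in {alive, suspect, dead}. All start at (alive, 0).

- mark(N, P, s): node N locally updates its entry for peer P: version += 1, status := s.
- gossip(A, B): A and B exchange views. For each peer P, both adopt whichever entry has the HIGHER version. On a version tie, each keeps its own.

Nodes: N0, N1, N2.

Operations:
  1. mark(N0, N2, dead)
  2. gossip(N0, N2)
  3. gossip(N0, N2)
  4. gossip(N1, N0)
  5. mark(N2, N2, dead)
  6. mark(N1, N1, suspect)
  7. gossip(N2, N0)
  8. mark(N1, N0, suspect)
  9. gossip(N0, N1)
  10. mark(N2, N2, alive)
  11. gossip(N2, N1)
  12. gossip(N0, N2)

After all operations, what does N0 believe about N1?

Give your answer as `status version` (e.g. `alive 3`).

Answer: suspect 1

Derivation:
Op 1: N0 marks N2=dead -> (dead,v1)
Op 2: gossip N0<->N2 -> N0.N0=(alive,v0) N0.N1=(alive,v0) N0.N2=(dead,v1) | N2.N0=(alive,v0) N2.N1=(alive,v0) N2.N2=(dead,v1)
Op 3: gossip N0<->N2 -> N0.N0=(alive,v0) N0.N1=(alive,v0) N0.N2=(dead,v1) | N2.N0=(alive,v0) N2.N1=(alive,v0) N2.N2=(dead,v1)
Op 4: gossip N1<->N0 -> N1.N0=(alive,v0) N1.N1=(alive,v0) N1.N2=(dead,v1) | N0.N0=(alive,v0) N0.N1=(alive,v0) N0.N2=(dead,v1)
Op 5: N2 marks N2=dead -> (dead,v2)
Op 6: N1 marks N1=suspect -> (suspect,v1)
Op 7: gossip N2<->N0 -> N2.N0=(alive,v0) N2.N1=(alive,v0) N2.N2=(dead,v2) | N0.N0=(alive,v0) N0.N1=(alive,v0) N0.N2=(dead,v2)
Op 8: N1 marks N0=suspect -> (suspect,v1)
Op 9: gossip N0<->N1 -> N0.N0=(suspect,v1) N0.N1=(suspect,v1) N0.N2=(dead,v2) | N1.N0=(suspect,v1) N1.N1=(suspect,v1) N1.N2=(dead,v2)
Op 10: N2 marks N2=alive -> (alive,v3)
Op 11: gossip N2<->N1 -> N2.N0=(suspect,v1) N2.N1=(suspect,v1) N2.N2=(alive,v3) | N1.N0=(suspect,v1) N1.N1=(suspect,v1) N1.N2=(alive,v3)
Op 12: gossip N0<->N2 -> N0.N0=(suspect,v1) N0.N1=(suspect,v1) N0.N2=(alive,v3) | N2.N0=(suspect,v1) N2.N1=(suspect,v1) N2.N2=(alive,v3)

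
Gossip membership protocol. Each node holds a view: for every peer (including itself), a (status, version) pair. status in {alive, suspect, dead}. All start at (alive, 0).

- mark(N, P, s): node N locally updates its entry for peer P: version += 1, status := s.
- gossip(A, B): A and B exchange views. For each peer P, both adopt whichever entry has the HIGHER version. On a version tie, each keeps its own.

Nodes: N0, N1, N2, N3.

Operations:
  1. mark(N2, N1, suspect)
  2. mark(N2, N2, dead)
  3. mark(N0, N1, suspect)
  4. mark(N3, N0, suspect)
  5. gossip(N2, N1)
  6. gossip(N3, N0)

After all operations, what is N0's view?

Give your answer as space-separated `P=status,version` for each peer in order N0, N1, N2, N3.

Answer: N0=suspect,1 N1=suspect,1 N2=alive,0 N3=alive,0

Derivation:
Op 1: N2 marks N1=suspect -> (suspect,v1)
Op 2: N2 marks N2=dead -> (dead,v1)
Op 3: N0 marks N1=suspect -> (suspect,v1)
Op 4: N3 marks N0=suspect -> (suspect,v1)
Op 5: gossip N2<->N1 -> N2.N0=(alive,v0) N2.N1=(suspect,v1) N2.N2=(dead,v1) N2.N3=(alive,v0) | N1.N0=(alive,v0) N1.N1=(suspect,v1) N1.N2=(dead,v1) N1.N3=(alive,v0)
Op 6: gossip N3<->N0 -> N3.N0=(suspect,v1) N3.N1=(suspect,v1) N3.N2=(alive,v0) N3.N3=(alive,v0) | N0.N0=(suspect,v1) N0.N1=(suspect,v1) N0.N2=(alive,v0) N0.N3=(alive,v0)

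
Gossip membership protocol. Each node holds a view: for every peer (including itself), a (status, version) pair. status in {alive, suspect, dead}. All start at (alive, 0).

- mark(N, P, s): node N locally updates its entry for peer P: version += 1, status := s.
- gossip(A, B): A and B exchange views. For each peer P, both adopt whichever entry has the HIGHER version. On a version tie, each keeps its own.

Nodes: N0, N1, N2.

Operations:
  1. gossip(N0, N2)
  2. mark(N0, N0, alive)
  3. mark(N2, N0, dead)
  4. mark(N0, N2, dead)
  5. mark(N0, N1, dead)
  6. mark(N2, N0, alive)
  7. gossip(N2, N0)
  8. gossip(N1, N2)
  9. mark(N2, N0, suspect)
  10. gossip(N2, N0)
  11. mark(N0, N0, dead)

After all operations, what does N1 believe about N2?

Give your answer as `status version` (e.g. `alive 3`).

Op 1: gossip N0<->N2 -> N0.N0=(alive,v0) N0.N1=(alive,v0) N0.N2=(alive,v0) | N2.N0=(alive,v0) N2.N1=(alive,v0) N2.N2=(alive,v0)
Op 2: N0 marks N0=alive -> (alive,v1)
Op 3: N2 marks N0=dead -> (dead,v1)
Op 4: N0 marks N2=dead -> (dead,v1)
Op 5: N0 marks N1=dead -> (dead,v1)
Op 6: N2 marks N0=alive -> (alive,v2)
Op 7: gossip N2<->N0 -> N2.N0=(alive,v2) N2.N1=(dead,v1) N2.N2=(dead,v1) | N0.N0=(alive,v2) N0.N1=(dead,v1) N0.N2=(dead,v1)
Op 8: gossip N1<->N2 -> N1.N0=(alive,v2) N1.N1=(dead,v1) N1.N2=(dead,v1) | N2.N0=(alive,v2) N2.N1=(dead,v1) N2.N2=(dead,v1)
Op 9: N2 marks N0=suspect -> (suspect,v3)
Op 10: gossip N2<->N0 -> N2.N0=(suspect,v3) N2.N1=(dead,v1) N2.N2=(dead,v1) | N0.N0=(suspect,v3) N0.N1=(dead,v1) N0.N2=(dead,v1)
Op 11: N0 marks N0=dead -> (dead,v4)

Answer: dead 1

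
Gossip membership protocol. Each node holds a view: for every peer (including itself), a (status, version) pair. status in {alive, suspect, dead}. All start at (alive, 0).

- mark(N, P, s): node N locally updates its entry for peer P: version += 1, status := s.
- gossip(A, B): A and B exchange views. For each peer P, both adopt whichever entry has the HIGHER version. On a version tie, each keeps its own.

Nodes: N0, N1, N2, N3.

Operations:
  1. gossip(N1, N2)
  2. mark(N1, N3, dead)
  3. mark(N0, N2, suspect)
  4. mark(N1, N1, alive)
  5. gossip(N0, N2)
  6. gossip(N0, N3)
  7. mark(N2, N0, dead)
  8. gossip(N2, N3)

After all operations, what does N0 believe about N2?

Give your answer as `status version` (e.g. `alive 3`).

Answer: suspect 1

Derivation:
Op 1: gossip N1<->N2 -> N1.N0=(alive,v0) N1.N1=(alive,v0) N1.N2=(alive,v0) N1.N3=(alive,v0) | N2.N0=(alive,v0) N2.N1=(alive,v0) N2.N2=(alive,v0) N2.N3=(alive,v0)
Op 2: N1 marks N3=dead -> (dead,v1)
Op 3: N0 marks N2=suspect -> (suspect,v1)
Op 4: N1 marks N1=alive -> (alive,v1)
Op 5: gossip N0<->N2 -> N0.N0=(alive,v0) N0.N1=(alive,v0) N0.N2=(suspect,v1) N0.N3=(alive,v0) | N2.N0=(alive,v0) N2.N1=(alive,v0) N2.N2=(suspect,v1) N2.N3=(alive,v0)
Op 6: gossip N0<->N3 -> N0.N0=(alive,v0) N0.N1=(alive,v0) N0.N2=(suspect,v1) N0.N3=(alive,v0) | N3.N0=(alive,v0) N3.N1=(alive,v0) N3.N2=(suspect,v1) N3.N3=(alive,v0)
Op 7: N2 marks N0=dead -> (dead,v1)
Op 8: gossip N2<->N3 -> N2.N0=(dead,v1) N2.N1=(alive,v0) N2.N2=(suspect,v1) N2.N3=(alive,v0) | N3.N0=(dead,v1) N3.N1=(alive,v0) N3.N2=(suspect,v1) N3.N3=(alive,v0)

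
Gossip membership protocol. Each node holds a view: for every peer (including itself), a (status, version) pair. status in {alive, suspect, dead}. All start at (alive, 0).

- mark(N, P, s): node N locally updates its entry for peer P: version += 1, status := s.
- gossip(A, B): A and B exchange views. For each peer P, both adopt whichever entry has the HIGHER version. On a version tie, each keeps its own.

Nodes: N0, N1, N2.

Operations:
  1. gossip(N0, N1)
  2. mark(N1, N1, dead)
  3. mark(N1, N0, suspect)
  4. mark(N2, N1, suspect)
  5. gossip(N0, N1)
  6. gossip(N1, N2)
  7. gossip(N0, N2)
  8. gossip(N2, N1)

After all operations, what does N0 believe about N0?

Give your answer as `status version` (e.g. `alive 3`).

Op 1: gossip N0<->N1 -> N0.N0=(alive,v0) N0.N1=(alive,v0) N0.N2=(alive,v0) | N1.N0=(alive,v0) N1.N1=(alive,v0) N1.N2=(alive,v0)
Op 2: N1 marks N1=dead -> (dead,v1)
Op 3: N1 marks N0=suspect -> (suspect,v1)
Op 4: N2 marks N1=suspect -> (suspect,v1)
Op 5: gossip N0<->N1 -> N0.N0=(suspect,v1) N0.N1=(dead,v1) N0.N2=(alive,v0) | N1.N0=(suspect,v1) N1.N1=(dead,v1) N1.N2=(alive,v0)
Op 6: gossip N1<->N2 -> N1.N0=(suspect,v1) N1.N1=(dead,v1) N1.N2=(alive,v0) | N2.N0=(suspect,v1) N2.N1=(suspect,v1) N2.N2=(alive,v0)
Op 7: gossip N0<->N2 -> N0.N0=(suspect,v1) N0.N1=(dead,v1) N0.N2=(alive,v0) | N2.N0=(suspect,v1) N2.N1=(suspect,v1) N2.N2=(alive,v0)
Op 8: gossip N2<->N1 -> N2.N0=(suspect,v1) N2.N1=(suspect,v1) N2.N2=(alive,v0) | N1.N0=(suspect,v1) N1.N1=(dead,v1) N1.N2=(alive,v0)

Answer: suspect 1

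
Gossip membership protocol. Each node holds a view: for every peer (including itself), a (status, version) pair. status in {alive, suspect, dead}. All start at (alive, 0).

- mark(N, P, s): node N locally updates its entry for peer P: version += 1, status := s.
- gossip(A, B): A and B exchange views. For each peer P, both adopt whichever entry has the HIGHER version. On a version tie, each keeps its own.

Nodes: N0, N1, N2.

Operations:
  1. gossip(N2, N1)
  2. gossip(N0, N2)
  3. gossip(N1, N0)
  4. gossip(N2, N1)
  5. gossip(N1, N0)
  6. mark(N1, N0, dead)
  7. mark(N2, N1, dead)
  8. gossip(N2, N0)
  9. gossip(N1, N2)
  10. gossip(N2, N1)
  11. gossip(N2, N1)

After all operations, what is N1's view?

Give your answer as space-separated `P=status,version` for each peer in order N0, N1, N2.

Answer: N0=dead,1 N1=dead,1 N2=alive,0

Derivation:
Op 1: gossip N2<->N1 -> N2.N0=(alive,v0) N2.N1=(alive,v0) N2.N2=(alive,v0) | N1.N0=(alive,v0) N1.N1=(alive,v0) N1.N2=(alive,v0)
Op 2: gossip N0<->N2 -> N0.N0=(alive,v0) N0.N1=(alive,v0) N0.N2=(alive,v0) | N2.N0=(alive,v0) N2.N1=(alive,v0) N2.N2=(alive,v0)
Op 3: gossip N1<->N0 -> N1.N0=(alive,v0) N1.N1=(alive,v0) N1.N2=(alive,v0) | N0.N0=(alive,v0) N0.N1=(alive,v0) N0.N2=(alive,v0)
Op 4: gossip N2<->N1 -> N2.N0=(alive,v0) N2.N1=(alive,v0) N2.N2=(alive,v0) | N1.N0=(alive,v0) N1.N1=(alive,v0) N1.N2=(alive,v0)
Op 5: gossip N1<->N0 -> N1.N0=(alive,v0) N1.N1=(alive,v0) N1.N2=(alive,v0) | N0.N0=(alive,v0) N0.N1=(alive,v0) N0.N2=(alive,v0)
Op 6: N1 marks N0=dead -> (dead,v1)
Op 7: N2 marks N1=dead -> (dead,v1)
Op 8: gossip N2<->N0 -> N2.N0=(alive,v0) N2.N1=(dead,v1) N2.N2=(alive,v0) | N0.N0=(alive,v0) N0.N1=(dead,v1) N0.N2=(alive,v0)
Op 9: gossip N1<->N2 -> N1.N0=(dead,v1) N1.N1=(dead,v1) N1.N2=(alive,v0) | N2.N0=(dead,v1) N2.N1=(dead,v1) N2.N2=(alive,v0)
Op 10: gossip N2<->N1 -> N2.N0=(dead,v1) N2.N1=(dead,v1) N2.N2=(alive,v0) | N1.N0=(dead,v1) N1.N1=(dead,v1) N1.N2=(alive,v0)
Op 11: gossip N2<->N1 -> N2.N0=(dead,v1) N2.N1=(dead,v1) N2.N2=(alive,v0) | N1.N0=(dead,v1) N1.N1=(dead,v1) N1.N2=(alive,v0)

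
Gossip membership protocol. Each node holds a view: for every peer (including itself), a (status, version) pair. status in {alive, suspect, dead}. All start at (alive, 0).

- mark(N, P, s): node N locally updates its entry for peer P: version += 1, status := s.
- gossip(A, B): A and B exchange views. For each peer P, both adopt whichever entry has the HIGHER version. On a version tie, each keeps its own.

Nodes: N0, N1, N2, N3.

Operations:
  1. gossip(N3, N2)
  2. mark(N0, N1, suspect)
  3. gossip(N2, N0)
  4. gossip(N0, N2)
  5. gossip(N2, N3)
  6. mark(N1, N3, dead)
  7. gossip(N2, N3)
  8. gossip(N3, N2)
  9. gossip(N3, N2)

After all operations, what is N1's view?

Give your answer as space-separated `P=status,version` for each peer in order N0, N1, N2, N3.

Answer: N0=alive,0 N1=alive,0 N2=alive,0 N3=dead,1

Derivation:
Op 1: gossip N3<->N2 -> N3.N0=(alive,v0) N3.N1=(alive,v0) N3.N2=(alive,v0) N3.N3=(alive,v0) | N2.N0=(alive,v0) N2.N1=(alive,v0) N2.N2=(alive,v0) N2.N3=(alive,v0)
Op 2: N0 marks N1=suspect -> (suspect,v1)
Op 3: gossip N2<->N0 -> N2.N0=(alive,v0) N2.N1=(suspect,v1) N2.N2=(alive,v0) N2.N3=(alive,v0) | N0.N0=(alive,v0) N0.N1=(suspect,v1) N0.N2=(alive,v0) N0.N3=(alive,v0)
Op 4: gossip N0<->N2 -> N0.N0=(alive,v0) N0.N1=(suspect,v1) N0.N2=(alive,v0) N0.N3=(alive,v0) | N2.N0=(alive,v0) N2.N1=(suspect,v1) N2.N2=(alive,v0) N2.N3=(alive,v0)
Op 5: gossip N2<->N3 -> N2.N0=(alive,v0) N2.N1=(suspect,v1) N2.N2=(alive,v0) N2.N3=(alive,v0) | N3.N0=(alive,v0) N3.N1=(suspect,v1) N3.N2=(alive,v0) N3.N3=(alive,v0)
Op 6: N1 marks N3=dead -> (dead,v1)
Op 7: gossip N2<->N3 -> N2.N0=(alive,v0) N2.N1=(suspect,v1) N2.N2=(alive,v0) N2.N3=(alive,v0) | N3.N0=(alive,v0) N3.N1=(suspect,v1) N3.N2=(alive,v0) N3.N3=(alive,v0)
Op 8: gossip N3<->N2 -> N3.N0=(alive,v0) N3.N1=(suspect,v1) N3.N2=(alive,v0) N3.N3=(alive,v0) | N2.N0=(alive,v0) N2.N1=(suspect,v1) N2.N2=(alive,v0) N2.N3=(alive,v0)
Op 9: gossip N3<->N2 -> N3.N0=(alive,v0) N3.N1=(suspect,v1) N3.N2=(alive,v0) N3.N3=(alive,v0) | N2.N0=(alive,v0) N2.N1=(suspect,v1) N2.N2=(alive,v0) N2.N3=(alive,v0)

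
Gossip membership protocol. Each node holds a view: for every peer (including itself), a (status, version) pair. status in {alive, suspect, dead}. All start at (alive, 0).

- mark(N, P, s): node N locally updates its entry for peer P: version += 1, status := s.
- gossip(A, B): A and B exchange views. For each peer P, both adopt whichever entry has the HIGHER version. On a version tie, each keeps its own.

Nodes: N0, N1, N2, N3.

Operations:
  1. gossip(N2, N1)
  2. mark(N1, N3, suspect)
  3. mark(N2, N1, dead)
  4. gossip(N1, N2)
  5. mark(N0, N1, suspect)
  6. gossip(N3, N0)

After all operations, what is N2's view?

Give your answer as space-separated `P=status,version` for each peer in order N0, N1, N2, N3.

Op 1: gossip N2<->N1 -> N2.N0=(alive,v0) N2.N1=(alive,v0) N2.N2=(alive,v0) N2.N3=(alive,v0) | N1.N0=(alive,v0) N1.N1=(alive,v0) N1.N2=(alive,v0) N1.N3=(alive,v0)
Op 2: N1 marks N3=suspect -> (suspect,v1)
Op 3: N2 marks N1=dead -> (dead,v1)
Op 4: gossip N1<->N2 -> N1.N0=(alive,v0) N1.N1=(dead,v1) N1.N2=(alive,v0) N1.N3=(suspect,v1) | N2.N0=(alive,v0) N2.N1=(dead,v1) N2.N2=(alive,v0) N2.N3=(suspect,v1)
Op 5: N0 marks N1=suspect -> (suspect,v1)
Op 6: gossip N3<->N0 -> N3.N0=(alive,v0) N3.N1=(suspect,v1) N3.N2=(alive,v0) N3.N3=(alive,v0) | N0.N0=(alive,v0) N0.N1=(suspect,v1) N0.N2=(alive,v0) N0.N3=(alive,v0)

Answer: N0=alive,0 N1=dead,1 N2=alive,0 N3=suspect,1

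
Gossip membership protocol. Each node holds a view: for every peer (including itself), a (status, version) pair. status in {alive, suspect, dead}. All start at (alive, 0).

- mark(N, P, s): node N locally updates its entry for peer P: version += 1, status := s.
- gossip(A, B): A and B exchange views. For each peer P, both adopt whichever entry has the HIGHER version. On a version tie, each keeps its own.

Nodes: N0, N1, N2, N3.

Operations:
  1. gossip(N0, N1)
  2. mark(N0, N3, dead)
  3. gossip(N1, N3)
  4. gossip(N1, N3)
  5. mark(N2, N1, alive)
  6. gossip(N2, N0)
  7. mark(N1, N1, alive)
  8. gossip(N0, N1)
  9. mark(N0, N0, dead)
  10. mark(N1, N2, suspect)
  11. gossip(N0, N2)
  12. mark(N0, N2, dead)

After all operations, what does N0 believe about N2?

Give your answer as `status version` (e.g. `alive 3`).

Op 1: gossip N0<->N1 -> N0.N0=(alive,v0) N0.N1=(alive,v0) N0.N2=(alive,v0) N0.N3=(alive,v0) | N1.N0=(alive,v0) N1.N1=(alive,v0) N1.N2=(alive,v0) N1.N3=(alive,v0)
Op 2: N0 marks N3=dead -> (dead,v1)
Op 3: gossip N1<->N3 -> N1.N0=(alive,v0) N1.N1=(alive,v0) N1.N2=(alive,v0) N1.N3=(alive,v0) | N3.N0=(alive,v0) N3.N1=(alive,v0) N3.N2=(alive,v0) N3.N3=(alive,v0)
Op 4: gossip N1<->N3 -> N1.N0=(alive,v0) N1.N1=(alive,v0) N1.N2=(alive,v0) N1.N3=(alive,v0) | N3.N0=(alive,v0) N3.N1=(alive,v0) N3.N2=(alive,v0) N3.N3=(alive,v0)
Op 5: N2 marks N1=alive -> (alive,v1)
Op 6: gossip N2<->N0 -> N2.N0=(alive,v0) N2.N1=(alive,v1) N2.N2=(alive,v0) N2.N3=(dead,v1) | N0.N0=(alive,v0) N0.N1=(alive,v1) N0.N2=(alive,v0) N0.N3=(dead,v1)
Op 7: N1 marks N1=alive -> (alive,v1)
Op 8: gossip N0<->N1 -> N0.N0=(alive,v0) N0.N1=(alive,v1) N0.N2=(alive,v0) N0.N3=(dead,v1) | N1.N0=(alive,v0) N1.N1=(alive,v1) N1.N2=(alive,v0) N1.N3=(dead,v1)
Op 9: N0 marks N0=dead -> (dead,v1)
Op 10: N1 marks N2=suspect -> (suspect,v1)
Op 11: gossip N0<->N2 -> N0.N0=(dead,v1) N0.N1=(alive,v1) N0.N2=(alive,v0) N0.N3=(dead,v1) | N2.N0=(dead,v1) N2.N1=(alive,v1) N2.N2=(alive,v0) N2.N3=(dead,v1)
Op 12: N0 marks N2=dead -> (dead,v1)

Answer: dead 1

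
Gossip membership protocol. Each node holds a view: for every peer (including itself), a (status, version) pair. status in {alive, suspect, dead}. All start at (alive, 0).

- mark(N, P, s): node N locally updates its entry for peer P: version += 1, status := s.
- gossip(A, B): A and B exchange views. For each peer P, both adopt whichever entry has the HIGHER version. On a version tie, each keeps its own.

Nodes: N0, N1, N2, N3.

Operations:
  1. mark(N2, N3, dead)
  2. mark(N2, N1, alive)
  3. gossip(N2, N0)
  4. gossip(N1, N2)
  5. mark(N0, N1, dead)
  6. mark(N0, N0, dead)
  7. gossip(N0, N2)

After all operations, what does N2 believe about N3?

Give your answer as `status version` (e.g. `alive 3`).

Answer: dead 1

Derivation:
Op 1: N2 marks N3=dead -> (dead,v1)
Op 2: N2 marks N1=alive -> (alive,v1)
Op 3: gossip N2<->N0 -> N2.N0=(alive,v0) N2.N1=(alive,v1) N2.N2=(alive,v0) N2.N3=(dead,v1) | N0.N0=(alive,v0) N0.N1=(alive,v1) N0.N2=(alive,v0) N0.N3=(dead,v1)
Op 4: gossip N1<->N2 -> N1.N0=(alive,v0) N1.N1=(alive,v1) N1.N2=(alive,v0) N1.N3=(dead,v1) | N2.N0=(alive,v0) N2.N1=(alive,v1) N2.N2=(alive,v0) N2.N3=(dead,v1)
Op 5: N0 marks N1=dead -> (dead,v2)
Op 6: N0 marks N0=dead -> (dead,v1)
Op 7: gossip N0<->N2 -> N0.N0=(dead,v1) N0.N1=(dead,v2) N0.N2=(alive,v0) N0.N3=(dead,v1) | N2.N0=(dead,v1) N2.N1=(dead,v2) N2.N2=(alive,v0) N2.N3=(dead,v1)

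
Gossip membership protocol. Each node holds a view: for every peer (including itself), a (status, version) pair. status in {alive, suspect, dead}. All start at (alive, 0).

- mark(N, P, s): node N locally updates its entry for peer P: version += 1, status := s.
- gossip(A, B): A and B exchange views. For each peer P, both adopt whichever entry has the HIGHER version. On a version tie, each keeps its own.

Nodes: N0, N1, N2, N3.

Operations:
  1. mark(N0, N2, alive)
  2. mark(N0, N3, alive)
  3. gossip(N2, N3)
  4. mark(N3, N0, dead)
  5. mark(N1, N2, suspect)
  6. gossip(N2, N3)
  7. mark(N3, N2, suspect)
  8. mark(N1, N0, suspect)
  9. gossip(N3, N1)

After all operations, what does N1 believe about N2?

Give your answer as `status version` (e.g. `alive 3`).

Answer: suspect 1

Derivation:
Op 1: N0 marks N2=alive -> (alive,v1)
Op 2: N0 marks N3=alive -> (alive,v1)
Op 3: gossip N2<->N3 -> N2.N0=(alive,v0) N2.N1=(alive,v0) N2.N2=(alive,v0) N2.N3=(alive,v0) | N3.N0=(alive,v0) N3.N1=(alive,v0) N3.N2=(alive,v0) N3.N3=(alive,v0)
Op 4: N3 marks N0=dead -> (dead,v1)
Op 5: N1 marks N2=suspect -> (suspect,v1)
Op 6: gossip N2<->N3 -> N2.N0=(dead,v1) N2.N1=(alive,v0) N2.N2=(alive,v0) N2.N3=(alive,v0) | N3.N0=(dead,v1) N3.N1=(alive,v0) N3.N2=(alive,v0) N3.N3=(alive,v0)
Op 7: N3 marks N2=suspect -> (suspect,v1)
Op 8: N1 marks N0=suspect -> (suspect,v1)
Op 9: gossip N3<->N1 -> N3.N0=(dead,v1) N3.N1=(alive,v0) N3.N2=(suspect,v1) N3.N3=(alive,v0) | N1.N0=(suspect,v1) N1.N1=(alive,v0) N1.N2=(suspect,v1) N1.N3=(alive,v0)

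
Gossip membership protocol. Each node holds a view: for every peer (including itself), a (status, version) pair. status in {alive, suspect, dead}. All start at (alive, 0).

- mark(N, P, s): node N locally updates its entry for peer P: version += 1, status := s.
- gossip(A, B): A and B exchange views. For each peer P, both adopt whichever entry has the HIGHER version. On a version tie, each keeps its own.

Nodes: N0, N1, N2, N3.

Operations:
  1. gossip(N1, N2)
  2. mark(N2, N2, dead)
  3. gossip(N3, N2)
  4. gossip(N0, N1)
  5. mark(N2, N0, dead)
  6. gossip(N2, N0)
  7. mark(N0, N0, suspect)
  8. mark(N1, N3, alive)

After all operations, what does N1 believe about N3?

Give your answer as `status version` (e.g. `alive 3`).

Answer: alive 1

Derivation:
Op 1: gossip N1<->N2 -> N1.N0=(alive,v0) N1.N1=(alive,v0) N1.N2=(alive,v0) N1.N3=(alive,v0) | N2.N0=(alive,v0) N2.N1=(alive,v0) N2.N2=(alive,v0) N2.N3=(alive,v0)
Op 2: N2 marks N2=dead -> (dead,v1)
Op 3: gossip N3<->N2 -> N3.N0=(alive,v0) N3.N1=(alive,v0) N3.N2=(dead,v1) N3.N3=(alive,v0) | N2.N0=(alive,v0) N2.N1=(alive,v0) N2.N2=(dead,v1) N2.N3=(alive,v0)
Op 4: gossip N0<->N1 -> N0.N0=(alive,v0) N0.N1=(alive,v0) N0.N2=(alive,v0) N0.N3=(alive,v0) | N1.N0=(alive,v0) N1.N1=(alive,v0) N1.N2=(alive,v0) N1.N3=(alive,v0)
Op 5: N2 marks N0=dead -> (dead,v1)
Op 6: gossip N2<->N0 -> N2.N0=(dead,v1) N2.N1=(alive,v0) N2.N2=(dead,v1) N2.N3=(alive,v0) | N0.N0=(dead,v1) N0.N1=(alive,v0) N0.N2=(dead,v1) N0.N3=(alive,v0)
Op 7: N0 marks N0=suspect -> (suspect,v2)
Op 8: N1 marks N3=alive -> (alive,v1)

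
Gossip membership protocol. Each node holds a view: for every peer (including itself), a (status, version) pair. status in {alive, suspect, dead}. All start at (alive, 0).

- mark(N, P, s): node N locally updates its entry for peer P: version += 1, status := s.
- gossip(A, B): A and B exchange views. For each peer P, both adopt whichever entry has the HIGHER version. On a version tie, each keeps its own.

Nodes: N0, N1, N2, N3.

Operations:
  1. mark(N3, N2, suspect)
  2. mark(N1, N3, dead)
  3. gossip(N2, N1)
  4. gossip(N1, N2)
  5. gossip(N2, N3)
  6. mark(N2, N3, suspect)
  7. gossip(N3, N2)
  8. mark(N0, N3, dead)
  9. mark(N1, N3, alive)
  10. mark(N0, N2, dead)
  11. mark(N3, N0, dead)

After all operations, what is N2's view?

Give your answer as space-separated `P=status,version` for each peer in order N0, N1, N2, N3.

Op 1: N3 marks N2=suspect -> (suspect,v1)
Op 2: N1 marks N3=dead -> (dead,v1)
Op 3: gossip N2<->N1 -> N2.N0=(alive,v0) N2.N1=(alive,v0) N2.N2=(alive,v0) N2.N3=(dead,v1) | N1.N0=(alive,v0) N1.N1=(alive,v0) N1.N2=(alive,v0) N1.N3=(dead,v1)
Op 4: gossip N1<->N2 -> N1.N0=(alive,v0) N1.N1=(alive,v0) N1.N2=(alive,v0) N1.N3=(dead,v1) | N2.N0=(alive,v0) N2.N1=(alive,v0) N2.N2=(alive,v0) N2.N3=(dead,v1)
Op 5: gossip N2<->N3 -> N2.N0=(alive,v0) N2.N1=(alive,v0) N2.N2=(suspect,v1) N2.N3=(dead,v1) | N3.N0=(alive,v0) N3.N1=(alive,v0) N3.N2=(suspect,v1) N3.N3=(dead,v1)
Op 6: N2 marks N3=suspect -> (suspect,v2)
Op 7: gossip N3<->N2 -> N3.N0=(alive,v0) N3.N1=(alive,v0) N3.N2=(suspect,v1) N3.N3=(suspect,v2) | N2.N0=(alive,v0) N2.N1=(alive,v0) N2.N2=(suspect,v1) N2.N3=(suspect,v2)
Op 8: N0 marks N3=dead -> (dead,v1)
Op 9: N1 marks N3=alive -> (alive,v2)
Op 10: N0 marks N2=dead -> (dead,v1)
Op 11: N3 marks N0=dead -> (dead,v1)

Answer: N0=alive,0 N1=alive,0 N2=suspect,1 N3=suspect,2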